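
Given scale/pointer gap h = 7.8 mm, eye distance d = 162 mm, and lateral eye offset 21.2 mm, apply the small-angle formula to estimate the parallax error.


error = h * offset / d
= 7.8 * 21.2 / 162
= 1.0207

1.0207


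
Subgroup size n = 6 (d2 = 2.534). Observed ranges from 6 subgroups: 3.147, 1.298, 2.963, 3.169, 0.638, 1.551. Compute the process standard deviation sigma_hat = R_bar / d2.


R_bar = (3.147 + 1.298 + 2.963 + 3.169 + 0.638 + 1.551) / 6
R_bar = 12.766 / 6 = 2.1276667
sigma_hat = R_bar / d2 = 2.1276667 / 2.534 = 0.8396

0.8396


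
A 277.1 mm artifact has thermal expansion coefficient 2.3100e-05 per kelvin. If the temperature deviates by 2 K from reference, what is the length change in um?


dL = L * alpha * dT
= 277.1 * 2.3100e-05 * 2
= 0.0128020 mm
dL_um = 0.0128020 * 1000 = 12.8020 um

12.8020


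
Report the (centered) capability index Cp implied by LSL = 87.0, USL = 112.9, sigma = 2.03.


Cp = (USL - LSL) / (6 * sigma)
= (112.9 - 87.0) / (6 * 2.03)
= 25.9000 / 12.1800
= 2.1264

2.1264


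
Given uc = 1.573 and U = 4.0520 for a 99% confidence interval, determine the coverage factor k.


k = U / uc
k = 4.0520 / 1.573
k = 2.576

2.576


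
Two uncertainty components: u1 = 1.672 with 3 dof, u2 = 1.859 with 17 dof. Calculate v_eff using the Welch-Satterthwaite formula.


uc = sqrt(u1^2 + u2^2) = sqrt(1.672^2 + 1.859^2) = 2.500293
v_eff = uc^4 / (u1^4/v1 + u2^4/v2)
= 2.500293^4 / (1.672^4/3 + 1.859^4/17)
= 39.080816 / 3.3076327
v_eff = 11.8153

11.8153


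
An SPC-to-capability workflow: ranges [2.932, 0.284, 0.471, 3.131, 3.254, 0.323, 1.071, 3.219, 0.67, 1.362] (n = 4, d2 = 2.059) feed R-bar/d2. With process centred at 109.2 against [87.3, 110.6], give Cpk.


R_bar = (2.932 + 0.284 + 0.471 + 3.131 + 3.254 + 0.323 + 1.071 + 3.219 + 0.67 + 1.362) / 10 = 1.6717
sigma = R_bar / d2 = 1.6717 / 2.059 = 0.81189898
Cp = (USL - LSL)/(6*sigma) = (110.6 - 87.3)/(6*0.81189898) = 4.7830
Cpu = (110.6 - 109.2)/(3*0.81189898) = 0.5748
Cpl = (109.2 - 87.3)/(3*0.81189898) = 8.9913
Cpk = min(Cpu, Cpl) = 0.5748

0.5748


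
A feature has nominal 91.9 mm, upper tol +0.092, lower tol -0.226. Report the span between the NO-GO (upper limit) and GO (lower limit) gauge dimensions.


GO = nominal - lower_tol (smallest hole = maximum material condition)
GO = 91.9 - 0.226 = 91.674
NO-GO = nominal + upper_tol (largest hole = least material condition)
NO-GO = 91.9 + 0.092 = 91.992
spread = NO-GO - GO = 91.992 - 91.674 = 0.3180

0.3180


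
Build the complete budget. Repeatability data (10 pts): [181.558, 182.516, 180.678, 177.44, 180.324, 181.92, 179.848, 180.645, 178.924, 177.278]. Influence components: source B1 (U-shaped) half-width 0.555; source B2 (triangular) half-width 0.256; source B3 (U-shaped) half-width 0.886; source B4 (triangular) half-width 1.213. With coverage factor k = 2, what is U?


mean = (181.558 + 182.516 + 180.678 + 177.44 + 180.324 + 181.92 + 179.848 + 180.645 + 178.924 + 177.278) / 10 = 180.1131
s = sqrt(sum((x - mean)^2)/(n-1)) = 1.7776562
u_A = s / sqrt(n) = 1.7776562 / sqrt(10) = 0.56214425
u_B1 = 0.555 / sqrt(2) = 0.39244426
u_B2 = 0.256 / sqrt(6) = 0.10451156
u_B3 = 0.886 / sqrt(2) = 0.62649661
u_B4 = 1.213 / sqrt(6) = 0.49520518
uc = sqrt(0.56214425^2 + 0.39244426^2 + 0.10451156^2 + 0.62649661^2 + 0.49520518^2) = 1.0576708
U = k * uc = 2 * 1.0576708
U = 2.1153

2.1153


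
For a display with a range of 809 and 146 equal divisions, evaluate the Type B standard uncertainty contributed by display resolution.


resolution = range / divisions
resolution = 809 / 146 = 5.5410959
u_res = resolution / (2*sqrt(3))
u_res = 5.5410959 / 3.4641016
u_res = 1.5996

1.5996


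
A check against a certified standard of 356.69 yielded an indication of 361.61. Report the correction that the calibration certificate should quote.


Correction = standard - reading
= 356.69 - 361.61
= -4.9200

-4.9200


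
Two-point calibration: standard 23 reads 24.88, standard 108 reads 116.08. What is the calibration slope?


slope = (y2 - y1) / (x2 - x1)
= (116.08 - 24.88) / (108 - 23)
= 91.2000 / 85
= 1.0729

1.0729


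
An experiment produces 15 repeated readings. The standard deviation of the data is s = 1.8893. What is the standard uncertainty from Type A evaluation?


u_A = s / sqrt(n)
u_A = 1.8893 / sqrt(15)
u_A = 1.8893 / 3.8729833
u_A = 0.4878

0.4878


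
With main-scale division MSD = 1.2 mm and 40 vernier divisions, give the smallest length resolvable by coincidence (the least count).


LC = MSD / n_div
= 1.2 / 40
= 0.0300

0.0300


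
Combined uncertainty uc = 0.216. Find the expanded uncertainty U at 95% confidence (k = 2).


U = k * uc
U = 2 * 0.216
U = 0.4320

0.4320


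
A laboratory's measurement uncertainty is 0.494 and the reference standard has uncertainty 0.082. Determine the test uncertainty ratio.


TUR = u_lab / u_ref
= 0.494 / 0.082
= 6.0244

6.0244


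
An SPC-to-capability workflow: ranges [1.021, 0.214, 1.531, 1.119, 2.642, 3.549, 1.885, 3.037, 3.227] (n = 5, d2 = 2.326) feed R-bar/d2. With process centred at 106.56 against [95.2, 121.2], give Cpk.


R_bar = (1.021 + 0.214 + 1.531 + 1.119 + 2.642 + 3.549 + 1.885 + 3.037 + 3.227) / 9 = 2.025
sigma = R_bar / d2 = 2.025 / 2.326 = 0.87059329
Cp = (USL - LSL)/(6*sigma) = (121.2 - 95.2)/(6*0.87059329) = 4.9774
Cpu = (121.2 - 106.56)/(3*0.87059329) = 5.6054
Cpl = (106.56 - 95.2)/(3*0.87059329) = 4.3495
Cpk = min(Cpu, Cpl) = 4.3495

4.3495


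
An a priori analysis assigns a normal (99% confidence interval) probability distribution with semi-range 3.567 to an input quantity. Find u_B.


u_B = half_width / 2.576
u_B = 3.567 / 2.576
u_B = 1.3847

1.3847


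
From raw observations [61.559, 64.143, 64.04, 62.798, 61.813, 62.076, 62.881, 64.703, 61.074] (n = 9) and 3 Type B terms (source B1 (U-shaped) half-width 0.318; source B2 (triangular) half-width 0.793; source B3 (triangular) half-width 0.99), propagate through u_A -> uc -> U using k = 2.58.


mean = (61.559 + 64.143 + 64.04 + 62.798 + 61.813 + 62.076 + 62.881 + 64.703 + 61.074) / 9 = 62.78744444
s = sqrt(sum((x - mean)^2)/(n-1)) = 1.2740343
u_A = s / sqrt(n) = 1.2740343 / sqrt(9) = 0.4246781
u_B1 = 0.318 / sqrt(2) = 0.22485996
u_B2 = 0.793 / sqrt(6) = 0.32374089
u_B3 = 0.99 / sqrt(6) = 0.40416581
uc = sqrt(0.4246781^2 + 0.22485996^2 + 0.32374089^2 + 0.40416581^2) = 0.70645004
U = k * uc = 2.58 * 0.70645004
U = 1.8226

1.8226


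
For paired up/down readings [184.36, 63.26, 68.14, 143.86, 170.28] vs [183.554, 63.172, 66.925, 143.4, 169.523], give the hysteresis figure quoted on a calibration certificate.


|184.36 - 183.554| = 0.8060
|63.26 - 63.172| = 0.0880
|68.14 - 66.925| = 1.2150
|143.86 - 143.4| = 0.4600
|170.28 - 169.523| = 0.7570
hysteresis = max(diffs) = 1.2150

1.2150


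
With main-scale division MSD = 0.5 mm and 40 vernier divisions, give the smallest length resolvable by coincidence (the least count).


LC = MSD / n_div
= 0.5 / 40
= 0.0125

0.0125


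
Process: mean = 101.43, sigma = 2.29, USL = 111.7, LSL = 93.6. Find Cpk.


Cpu = (USL - mean) / (3*sigma) = (111.7 - 101.43) / (3*2.29) = 1.4949
Cpl = (mean - LSL) / (3*sigma) = (101.43 - 93.6) / (3*2.29) = 1.1397
Cpk = min(Cpu, Cpl) = 1.1397

1.1397


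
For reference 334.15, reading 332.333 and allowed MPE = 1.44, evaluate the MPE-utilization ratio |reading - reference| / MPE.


e = indication - reference = 332.333 - 334.15 = -1.8170
|e| = 1.8170
ratio = |e| / MPE = 1.8170 / 1.44
ratio = 1.2618

1.2618


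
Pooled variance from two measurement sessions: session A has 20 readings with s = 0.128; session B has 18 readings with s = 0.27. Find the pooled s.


s_p = sqrt(((n1-1)*s1^2 + (n2-1)*s2^2) / (n1+n2-2))
numerator = (20-1)*0.128^2 + (18-1)*0.27^2 = 0.311296 + 1.2393 = 1.550596
denominator = 20 + 18 - 2 = 36
s_p^2 = 1.550596 / 36 = 0.043072111
s_p = sqrt(0.043072111) = 0.2075

0.2075


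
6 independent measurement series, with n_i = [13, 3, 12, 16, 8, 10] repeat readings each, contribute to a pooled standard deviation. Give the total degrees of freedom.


nu = sum_i (n_i - 1)
nu = ((13 - 1) + (3 - 1) + (12 - 1) + (16 - 1) + (8 - 1) + (10 - 1))
nu = 12 + 2 + 11 + 15 + 7 + 9
nu = 56

56


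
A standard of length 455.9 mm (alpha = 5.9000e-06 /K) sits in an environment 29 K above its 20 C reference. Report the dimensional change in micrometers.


dL = L * alpha * dT
= 455.9 * 5.9000e-06 * 29
= 0.0780045 mm
dL_um = 0.0780045 * 1000 = 78.0045 um

78.0045


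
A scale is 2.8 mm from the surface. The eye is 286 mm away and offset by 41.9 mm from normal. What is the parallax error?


error = h * offset / d
= 2.8 * 41.9 / 286
= 0.4102

0.4102


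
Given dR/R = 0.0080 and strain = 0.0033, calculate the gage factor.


GF = (dR/R) / epsilon
= 0.0080 / 0.0033
= 2.4242

2.4242


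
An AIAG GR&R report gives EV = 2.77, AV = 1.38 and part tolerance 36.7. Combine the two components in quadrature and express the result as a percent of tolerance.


GRR = sqrt(EV^2 + AV^2) = sqrt(2.77^2 + 1.38^2) = 3.0947213
%GRR = GRR / tol * 100 = 3.0947213 / 36.7 * 100
%GRR = 8.4325

8.4325


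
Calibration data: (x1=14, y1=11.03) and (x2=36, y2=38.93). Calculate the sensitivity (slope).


slope = (y2 - y1) / (x2 - x1)
= (38.93 - 11.03) / (36 - 14)
= 27.9000 / 22
= 1.2682

1.2682


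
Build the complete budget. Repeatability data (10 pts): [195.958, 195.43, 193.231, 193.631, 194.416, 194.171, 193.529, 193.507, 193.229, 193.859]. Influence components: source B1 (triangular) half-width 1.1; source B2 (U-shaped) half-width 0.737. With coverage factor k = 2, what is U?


mean = (195.958 + 195.43 + 193.231 + 193.631 + 194.416 + 194.171 + 193.529 + 193.507 + 193.229 + 193.859) / 10 = 194.0961
s = sqrt(sum((x - mean)^2)/(n-1)) = 0.93067138
u_A = s / sqrt(n) = 0.93067138 / sqrt(10) = 0.29430413
u_B1 = 1.1 / sqrt(6) = 0.44907312
u_B2 = 0.737 / sqrt(2) = 0.5211377
uc = sqrt(0.29430413^2 + 0.44907312^2 + 0.5211377^2) = 0.748242
U = k * uc = 2 * 0.748242
U = 1.4965

1.4965


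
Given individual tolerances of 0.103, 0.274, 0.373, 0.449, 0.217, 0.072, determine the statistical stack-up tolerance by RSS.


RSS = sqrt(0.103^2 + 0.274^2 + 0.373^2 + 0.449^2 + 0.217^2 + 0.072^2)
= sqrt(0.478688)
= 0.6919

0.6919


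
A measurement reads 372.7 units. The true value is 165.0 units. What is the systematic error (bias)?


Systematic error = measured - true
= 372.7 - 165.0
= 207.7000

207.7000


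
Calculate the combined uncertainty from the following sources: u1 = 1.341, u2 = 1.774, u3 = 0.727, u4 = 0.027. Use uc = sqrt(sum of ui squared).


uc = sqrt(1.341^2 + 1.774^2 + 0.727^2 + 0.027^2)
uc = sqrt(5.474615)
uc = 2.3398

2.3398


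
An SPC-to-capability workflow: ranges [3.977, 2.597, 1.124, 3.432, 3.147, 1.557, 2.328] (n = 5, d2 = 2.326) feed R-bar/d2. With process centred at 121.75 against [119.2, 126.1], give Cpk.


R_bar = (3.977 + 2.597 + 1.124 + 3.432 + 3.147 + 1.557 + 2.328) / 7 = 2.5945714
sigma = R_bar / d2 = 2.5945714 / 2.326 = 1.1154649
Cp = (USL - LSL)/(6*sigma) = (126.1 - 119.2)/(6*1.1154649) = 1.0310
Cpu = (126.1 - 121.75)/(3*1.1154649) = 1.2999
Cpl = (121.75 - 119.2)/(3*1.1154649) = 0.7620
Cpk = min(Cpu, Cpl) = 0.7620

0.7620


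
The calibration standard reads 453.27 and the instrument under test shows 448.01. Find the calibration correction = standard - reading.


Correction = standard - reading
= 453.27 - 448.01
= 5.2600

5.2600


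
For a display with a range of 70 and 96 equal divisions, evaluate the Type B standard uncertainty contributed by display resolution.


resolution = range / divisions
resolution = 70 / 96 = 0.72916667
u_res = resolution / (2*sqrt(3))
u_res = 0.72916667 / 3.4641016
u_res = 0.2105

0.2105


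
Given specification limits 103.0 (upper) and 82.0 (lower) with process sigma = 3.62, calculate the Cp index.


Cp = (USL - LSL) / (6 * sigma)
= (103.0 - 82.0) / (6 * 3.62)
= 21.0000 / 21.7200
= 0.9669

0.9669


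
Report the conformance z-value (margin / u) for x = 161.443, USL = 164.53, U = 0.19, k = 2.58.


u = U / k = 0.19 / 2.58 = 0.073643411
margin = |USL - x| = |164.53 - 161.443| = 3.087
z = margin / u = 3.087 / 0.073643411
z = 41.9182

41.9182


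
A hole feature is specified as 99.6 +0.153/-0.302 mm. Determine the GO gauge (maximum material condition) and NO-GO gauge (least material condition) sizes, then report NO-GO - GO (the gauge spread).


GO = nominal - lower_tol (smallest hole = maximum material condition)
GO = 99.6 - 0.302 = 99.298
NO-GO = nominal + upper_tol (largest hole = least material condition)
NO-GO = 99.6 + 0.153 = 99.753
spread = NO-GO - GO = 99.753 - 99.298 = 0.4550

0.4550


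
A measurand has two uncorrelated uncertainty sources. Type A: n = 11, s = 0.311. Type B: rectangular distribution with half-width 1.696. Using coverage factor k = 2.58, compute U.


u_A = s / sqrt(n) = 0.311 / sqrt(11) = 0.093770028
u_B = half_width / sqrt(3) = 1.696 / sqrt(3) = 0.97918606
uc = sqrt(u_A^2 + u_B^2) = sqrt(0.093770028^2 + 0.97918606^2) = 0.98366567
U = k * uc = 2.58 * 0.98366567
U = 2.5379

2.5379


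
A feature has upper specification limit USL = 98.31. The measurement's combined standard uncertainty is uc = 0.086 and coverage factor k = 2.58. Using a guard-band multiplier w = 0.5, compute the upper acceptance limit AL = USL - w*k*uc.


U = k * uc = 2.58 * 0.086 = 0.22188
guard band g = w * U = 0.5 * 0.22188 = 0.11094
AL = USL - g = 98.31 - 0.11094
AL = 98.1991

98.1991


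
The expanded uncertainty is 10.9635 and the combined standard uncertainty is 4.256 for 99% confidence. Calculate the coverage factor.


k = U / uc
k = 10.9635 / 4.256
k = 2.576

2.576


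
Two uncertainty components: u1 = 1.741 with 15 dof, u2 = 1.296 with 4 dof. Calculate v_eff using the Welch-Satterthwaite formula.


uc = sqrt(u1^2 + u2^2) = sqrt(1.741^2 + 1.296^2) = 2.170414
v_eff = uc^4 / (u1^4/v1 + u2^4/v2)
= 2.170414^4 / (1.741^4/15 + 1.296^4/4)
= 22.190666 / 1.3177743
v_eff = 16.8395

16.8395


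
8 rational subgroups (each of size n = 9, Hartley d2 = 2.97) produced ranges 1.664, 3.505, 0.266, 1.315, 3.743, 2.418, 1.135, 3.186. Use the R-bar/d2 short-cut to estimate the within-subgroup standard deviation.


R_bar = (1.664 + 3.505 + 0.266 + 1.315 + 3.743 + 2.418 + 1.135 + 3.186) / 8
R_bar = 17.232 / 8 = 2.154
sigma_hat = R_bar / d2 = 2.154 / 2.97 = 0.7253

0.7253


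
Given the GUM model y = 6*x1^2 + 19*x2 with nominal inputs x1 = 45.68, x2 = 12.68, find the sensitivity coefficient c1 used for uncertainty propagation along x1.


y = 6*x1^2 + 19*x2
dy/dx1 = 2*6*x1
Evaluate at x1 = 45.68: c1 = 12 * 45.68
c1 = 548.1600

548.1600


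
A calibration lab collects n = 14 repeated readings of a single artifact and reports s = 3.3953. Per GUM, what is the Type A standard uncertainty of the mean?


u_A = s / sqrt(n)
u_A = 3.3953 / sqrt(14)
u_A = 3.3953 / 3.7416574
u_A = 0.9074

0.9074


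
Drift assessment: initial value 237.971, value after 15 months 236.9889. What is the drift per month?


rate = (v2 - v1) / months
= (236.9889 - 237.971) / 15
= -0.9821 / 15
= -0.0655

-0.0655


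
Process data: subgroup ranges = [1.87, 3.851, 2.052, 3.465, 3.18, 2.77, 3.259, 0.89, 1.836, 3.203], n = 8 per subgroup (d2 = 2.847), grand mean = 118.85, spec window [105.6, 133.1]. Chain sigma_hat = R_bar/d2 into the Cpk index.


R_bar = (1.87 + 3.851 + 2.052 + 3.465 + 3.18 + 2.77 + 3.259 + 0.89 + 1.836 + 3.203) / 10 = 2.6376
sigma = R_bar / d2 = 2.6376 / 2.847 = 0.92644889
Cp = (USL - LSL)/(6*sigma) = (133.1 - 105.6)/(6*0.92644889) = 4.9472
Cpu = (133.1 - 118.85)/(3*0.92644889) = 5.1271
Cpl = (118.85 - 105.6)/(3*0.92644889) = 4.7673
Cpk = min(Cpu, Cpl) = 4.7673

4.7673


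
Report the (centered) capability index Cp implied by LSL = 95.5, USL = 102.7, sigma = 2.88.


Cp = (USL - LSL) / (6 * sigma)
= (102.7 - 95.5) / (6 * 2.88)
= 7.2000 / 17.2800
= 0.4167

0.4167


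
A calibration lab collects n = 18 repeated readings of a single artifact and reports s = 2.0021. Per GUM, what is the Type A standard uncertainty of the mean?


u_A = s / sqrt(n)
u_A = 2.0021 / sqrt(18)
u_A = 2.0021 / 4.2426407
u_A = 0.4719

0.4719


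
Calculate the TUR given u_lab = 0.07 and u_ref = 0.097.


TUR = u_lab / u_ref
= 0.07 / 0.097
= 0.7216

0.7216


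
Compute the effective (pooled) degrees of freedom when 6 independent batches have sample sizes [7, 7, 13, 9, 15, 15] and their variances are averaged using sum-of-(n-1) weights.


nu = sum_i (n_i - 1)
nu = ((7 - 1) + (7 - 1) + (13 - 1) + (9 - 1) + (15 - 1) + (15 - 1))
nu = 6 + 6 + 12 + 8 + 14 + 14
nu = 60

60


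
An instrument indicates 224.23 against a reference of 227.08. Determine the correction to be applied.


Correction = standard - reading
= 227.08 - 224.23
= 2.8500

2.8500


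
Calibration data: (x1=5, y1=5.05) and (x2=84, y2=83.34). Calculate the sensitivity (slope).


slope = (y2 - y1) / (x2 - x1)
= (83.34 - 5.05) / (84 - 5)
= 78.2900 / 79
= 0.9910

0.9910


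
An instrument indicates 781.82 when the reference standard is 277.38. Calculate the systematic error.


Systematic error = measured - true
= 781.82 - 277.38
= 504.4400

504.4400


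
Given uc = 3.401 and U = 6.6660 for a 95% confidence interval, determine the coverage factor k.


k = U / uc
k = 6.6660 / 3.401
k = 1.96

1.96


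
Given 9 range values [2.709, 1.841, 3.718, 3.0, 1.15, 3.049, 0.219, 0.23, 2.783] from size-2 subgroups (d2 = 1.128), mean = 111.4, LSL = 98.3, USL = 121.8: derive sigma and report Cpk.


R_bar = (2.709 + 1.841 + 3.718 + 3.0 + 1.15 + 3.049 + 0.219 + 0.23 + 2.783) / 9 = 2.0776667
sigma = R_bar / d2 = 2.0776667 / 1.128 = 1.8419031
Cp = (USL - LSL)/(6*sigma) = (121.8 - 98.3)/(6*1.8419031) = 2.1264
Cpu = (121.8 - 111.4)/(3*1.8419031) = 1.8821
Cpl = (111.4 - 98.3)/(3*1.8419031) = 2.3707
Cpk = min(Cpu, Cpl) = 1.8821

1.8821


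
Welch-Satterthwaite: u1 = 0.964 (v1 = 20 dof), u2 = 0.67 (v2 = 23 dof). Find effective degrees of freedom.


uc = sqrt(u1^2 + u2^2) = sqrt(0.964^2 + 0.67^2) = 1.1739659
v_eff = uc^4 / (u1^4/v1 + u2^4/v2)
= 1.1739659^4 / (0.964^4/20 + 0.67^4/23)
= 1.899424 / 0.05194091
v_eff = 36.5689

36.5689


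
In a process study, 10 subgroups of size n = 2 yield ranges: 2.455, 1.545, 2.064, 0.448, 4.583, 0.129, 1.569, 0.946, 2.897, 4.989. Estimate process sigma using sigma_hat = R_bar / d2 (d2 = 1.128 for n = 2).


R_bar = (2.455 + 1.545 + 2.064 + 0.448 + 4.583 + 0.129 + 1.569 + 0.946 + 2.897 + 4.989) / 10
R_bar = 21.625 / 10 = 2.1625
sigma_hat = R_bar / d2 = 2.1625 / 1.128 = 1.9171

1.9171


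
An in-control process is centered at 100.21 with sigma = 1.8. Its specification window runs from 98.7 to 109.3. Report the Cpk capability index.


Cpu = (USL - mean) / (3*sigma) = (109.3 - 100.21) / (3*1.8) = 1.6833
Cpl = (mean - LSL) / (3*sigma) = (100.21 - 98.7) / (3*1.8) = 0.2796
Cpk = min(Cpu, Cpl) = 0.2796

0.2796


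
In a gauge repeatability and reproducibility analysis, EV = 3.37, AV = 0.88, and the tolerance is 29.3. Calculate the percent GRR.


GRR = sqrt(EV^2 + AV^2) = sqrt(3.37^2 + 0.88^2) = 3.4830016
%GRR = GRR / tol * 100 = 3.4830016 / 29.3 * 100
%GRR = 11.8874

11.8874


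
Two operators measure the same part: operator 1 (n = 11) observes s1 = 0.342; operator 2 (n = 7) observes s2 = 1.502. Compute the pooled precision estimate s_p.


s_p = sqrt(((n1-1)*s1^2 + (n2-1)*s2^2) / (n1+n2-2))
numerator = (11-1)*0.342^2 + (7-1)*1.502^2 = 1.16964 + 13.536024 = 14.705664
denominator = 11 + 7 - 2 = 16
s_p^2 = 14.705664 / 16 = 0.919104
s_p = sqrt(0.919104) = 0.9587

0.9587


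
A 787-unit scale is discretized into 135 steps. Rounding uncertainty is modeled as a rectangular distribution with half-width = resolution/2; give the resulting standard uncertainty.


resolution = range / divisions
resolution = 787 / 135 = 5.8296296
u_res = resolution / (2*sqrt(3))
u_res = 5.8296296 / 3.4641016
u_res = 1.6829

1.6829


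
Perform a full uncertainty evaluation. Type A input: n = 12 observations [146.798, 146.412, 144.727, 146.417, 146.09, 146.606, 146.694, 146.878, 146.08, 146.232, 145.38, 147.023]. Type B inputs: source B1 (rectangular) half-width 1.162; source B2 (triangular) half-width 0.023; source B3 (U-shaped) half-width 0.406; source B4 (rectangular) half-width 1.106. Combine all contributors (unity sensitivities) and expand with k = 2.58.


mean = (146.798 + 146.412 + 144.727 + 146.417 + 146.09 + 146.606 + 146.694 + 146.878 + 146.08 + 146.232 + 145.38 + 147.023) / 12 = 146.2780833
s = sqrt(sum((x - mean)^2)/(n-1)) = 0.6600283
u_A = s / sqrt(n) = 0.6600283 / sqrt(12) = 0.19053376
u_B1 = 1.162 / sqrt(3) = 0.67088101
u_B2 = 0.023 / sqrt(6) = 0.0093897107
u_B3 = 0.406 / sqrt(2) = 0.28708535
u_B4 = 1.106 / sqrt(3) = 0.6385494
uc = sqrt(0.19053376^2 + 0.67088101^2 + 0.0093897107^2 + 0.28708535^2 + 0.6385494^2) = 0.98824893
U = k * uc = 2.58 * 0.98824893
U = 2.5497

2.5497


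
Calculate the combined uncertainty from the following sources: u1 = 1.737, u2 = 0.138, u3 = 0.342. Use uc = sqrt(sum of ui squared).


uc = sqrt(1.737^2 + 0.138^2 + 0.342^2)
uc = sqrt(3.153177)
uc = 1.7757

1.7757


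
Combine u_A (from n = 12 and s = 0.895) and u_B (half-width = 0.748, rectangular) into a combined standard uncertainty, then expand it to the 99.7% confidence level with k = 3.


u_A = s / sqrt(n) = 0.895 / sqrt(12) = 0.25836425
u_B = half_width / sqrt(3) = 0.748 / sqrt(3) = 0.431858
uc = sqrt(u_A^2 + u_B^2) = sqrt(0.25836425^2 + 0.431858^2) = 0.5032429
U = k * uc = 3 * 0.5032429
U = 1.5097

1.5097


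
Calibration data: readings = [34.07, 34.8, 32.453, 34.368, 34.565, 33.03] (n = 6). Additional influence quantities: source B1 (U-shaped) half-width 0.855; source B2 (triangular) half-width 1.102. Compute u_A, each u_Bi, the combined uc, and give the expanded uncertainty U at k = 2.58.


mean = (34.07 + 34.8 + 32.453 + 34.368 + 34.565 + 33.03) / 6 = 33.881
s = sqrt(sum((x - mean)^2)/(n-1)) = 0.93259766
u_A = s / sqrt(n) = 0.93259766 / sqrt(6) = 0.3807314
u_B1 = 0.855 / sqrt(2) = 0.6045763
u_B2 = 1.102 / sqrt(6) = 0.44988962
uc = sqrt(0.3807314^2 + 0.6045763^2 + 0.44988962^2) = 0.84431604
U = k * uc = 2.58 * 0.84431604
U = 2.1783

2.1783


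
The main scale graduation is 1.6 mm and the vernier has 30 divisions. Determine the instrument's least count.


LC = MSD / n_div
= 1.6 / 30
= 0.0533

0.0533


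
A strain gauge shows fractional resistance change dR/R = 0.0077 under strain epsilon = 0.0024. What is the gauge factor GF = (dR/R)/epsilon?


GF = (dR/R) / epsilon
= 0.0077 / 0.0024
= 3.2083

3.2083


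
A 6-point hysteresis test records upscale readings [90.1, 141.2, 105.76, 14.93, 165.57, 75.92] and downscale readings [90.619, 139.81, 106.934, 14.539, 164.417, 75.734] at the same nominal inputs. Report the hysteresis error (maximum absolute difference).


|90.1 - 90.619| = 0.5190
|141.2 - 139.81| = 1.3900
|105.76 - 106.934| = 1.1740
|14.93 - 14.539| = 0.3910
|165.57 - 164.417| = 1.1530
|75.92 - 75.734| = 0.1860
hysteresis = max(diffs) = 1.3900

1.3900


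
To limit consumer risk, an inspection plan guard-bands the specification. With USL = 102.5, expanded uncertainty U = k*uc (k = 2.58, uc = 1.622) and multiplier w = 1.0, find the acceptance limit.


U = k * uc = 2.58 * 1.622 = 4.18476
guard band g = w * U = 1.0 * 4.18476 = 4.18476
AL = USL - g = 102.5 - 4.18476
AL = 98.3152

98.3152


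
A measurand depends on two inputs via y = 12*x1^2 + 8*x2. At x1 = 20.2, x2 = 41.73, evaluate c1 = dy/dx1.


y = 12*x1^2 + 8*x2
dy/dx1 = 2*12*x1
Evaluate at x1 = 20.2: c1 = 24 * 20.2
c1 = 484.8000

484.8000


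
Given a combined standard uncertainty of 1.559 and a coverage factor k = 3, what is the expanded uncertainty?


U = k * uc
U = 3 * 1.559
U = 4.6770

4.6770


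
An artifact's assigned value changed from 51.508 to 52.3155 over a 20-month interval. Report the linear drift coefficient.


rate = (v2 - v1) / months
= (52.3155 - 51.508) / 20
= 0.8075 / 20
= 0.0404

0.0404


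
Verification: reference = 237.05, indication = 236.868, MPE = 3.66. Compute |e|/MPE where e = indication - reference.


e = indication - reference = 236.868 - 237.05 = -0.1820
|e| = 0.1820
ratio = |e| / MPE = 0.1820 / 3.66
ratio = 0.0497

0.0497


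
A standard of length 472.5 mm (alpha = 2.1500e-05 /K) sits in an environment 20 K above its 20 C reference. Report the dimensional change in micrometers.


dL = L * alpha * dT
= 472.5 * 2.1500e-05 * 20
= 0.2031750 mm
dL_um = 0.2031750 * 1000 = 203.1750 um

203.1750


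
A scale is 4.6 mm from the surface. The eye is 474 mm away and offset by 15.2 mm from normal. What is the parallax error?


error = h * offset / d
= 4.6 * 15.2 / 474
= 0.1475

0.1475


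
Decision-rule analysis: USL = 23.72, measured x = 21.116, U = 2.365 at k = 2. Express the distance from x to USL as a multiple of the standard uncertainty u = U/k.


u = U / k = 2.365 / 2 = 1.1825
margin = |USL - x| = |23.72 - 21.116| = 2.604
z = margin / u = 2.604 / 1.1825
z = 2.2021

2.2021


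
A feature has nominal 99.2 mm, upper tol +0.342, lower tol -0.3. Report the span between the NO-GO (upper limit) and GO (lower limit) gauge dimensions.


GO = nominal - lower_tol (smallest hole = maximum material condition)
GO = 99.2 - 0.3 = 98.9
NO-GO = nominal + upper_tol (largest hole = least material condition)
NO-GO = 99.2 + 0.342 = 99.542
spread = NO-GO - GO = 99.542 - 98.9 = 0.6420

0.6420


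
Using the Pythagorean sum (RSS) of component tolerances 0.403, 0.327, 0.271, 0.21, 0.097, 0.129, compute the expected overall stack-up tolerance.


RSS = sqrt(0.403^2 + 0.327^2 + 0.271^2 + 0.21^2 + 0.097^2 + 0.129^2)
= sqrt(0.412929)
= 0.6426

0.6426


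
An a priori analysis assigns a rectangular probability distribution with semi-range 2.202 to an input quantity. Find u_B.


u_B = half_width / sqrt(3)
u_B = 2.202 / 1.7320508
u_B = 1.2713

1.2713


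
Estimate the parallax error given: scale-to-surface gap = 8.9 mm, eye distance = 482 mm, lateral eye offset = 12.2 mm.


error = h * offset / d
= 8.9 * 12.2 / 482
= 0.2253

0.2253


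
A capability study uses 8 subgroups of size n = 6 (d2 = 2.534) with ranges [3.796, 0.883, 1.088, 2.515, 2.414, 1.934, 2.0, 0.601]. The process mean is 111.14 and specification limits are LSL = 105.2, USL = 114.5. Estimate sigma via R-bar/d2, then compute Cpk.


R_bar = (3.796 + 0.883 + 1.088 + 2.515 + 2.414 + 1.934 + 2.0 + 0.601) / 8 = 1.903875
sigma = R_bar / d2 = 1.903875 / 2.534 = 0.75133189
Cp = (USL - LSL)/(6*sigma) = (114.5 - 105.2)/(6*0.75133189) = 2.0630
Cpu = (114.5 - 111.14)/(3*0.75133189) = 1.4907
Cpl = (111.14 - 105.2)/(3*0.75133189) = 2.6353
Cpk = min(Cpu, Cpl) = 1.4907

1.4907


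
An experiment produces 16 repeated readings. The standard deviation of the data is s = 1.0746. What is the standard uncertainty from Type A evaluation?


u_A = s / sqrt(n)
u_A = 1.0746 / sqrt(16)
u_A = 1.0746 / 4
u_A = 0.2686

0.2686


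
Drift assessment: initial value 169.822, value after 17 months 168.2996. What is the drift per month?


rate = (v2 - v1) / months
= (168.2996 - 169.822) / 17
= -1.5224 / 17
= -0.0896

-0.0896


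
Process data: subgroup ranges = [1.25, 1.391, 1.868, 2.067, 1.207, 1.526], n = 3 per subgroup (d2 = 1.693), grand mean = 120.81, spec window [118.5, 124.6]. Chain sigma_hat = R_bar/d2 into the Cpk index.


R_bar = (1.25 + 1.391 + 1.868 + 2.067 + 1.207 + 1.526) / 6 = 1.5515
sigma = R_bar / d2 = 1.5515 / 1.693 = 0.91642056
Cp = (USL - LSL)/(6*sigma) = (124.6 - 118.5)/(6*0.91642056) = 1.1094
Cpu = (124.6 - 120.81)/(3*0.91642056) = 1.3786
Cpl = (120.81 - 118.5)/(3*0.91642056) = 0.8402
Cpk = min(Cpu, Cpl) = 0.8402

0.8402


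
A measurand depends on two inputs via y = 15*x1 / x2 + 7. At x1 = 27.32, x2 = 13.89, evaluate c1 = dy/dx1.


y = 15*x1 / x2 + 7
dy/dx1 = 15/x2
Evaluate at x2 = 13.89: c1 = 15 / 13.89
c1 = 1.0799

1.0799


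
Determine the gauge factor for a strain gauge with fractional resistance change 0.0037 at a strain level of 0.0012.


GF = (dR/R) / epsilon
= 0.0037 / 0.0012
= 3.0833

3.0833


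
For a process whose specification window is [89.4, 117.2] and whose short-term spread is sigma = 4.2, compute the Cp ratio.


Cp = (USL - LSL) / (6 * sigma)
= (117.2 - 89.4) / (6 * 4.2)
= 27.8000 / 25.2000
= 1.1032

1.1032


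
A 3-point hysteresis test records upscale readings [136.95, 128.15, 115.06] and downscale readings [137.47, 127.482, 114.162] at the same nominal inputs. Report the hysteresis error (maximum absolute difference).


|136.95 - 137.47| = 0.5200
|128.15 - 127.482| = 0.6680
|115.06 - 114.162| = 0.8980
hysteresis = max(diffs) = 0.8980

0.8980


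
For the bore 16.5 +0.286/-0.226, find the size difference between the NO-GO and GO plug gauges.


GO = nominal - lower_tol (smallest hole = maximum material condition)
GO = 16.5 - 0.226 = 16.274
NO-GO = nominal + upper_tol (largest hole = least material condition)
NO-GO = 16.5 + 0.286 = 16.786
spread = NO-GO - GO = 16.786 - 16.274 = 0.5120

0.5120


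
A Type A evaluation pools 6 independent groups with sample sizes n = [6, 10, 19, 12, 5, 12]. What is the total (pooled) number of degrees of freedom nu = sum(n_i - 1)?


nu = sum_i (n_i - 1)
nu = ((6 - 1) + (10 - 1) + (19 - 1) + (12 - 1) + (5 - 1) + (12 - 1))
nu = 5 + 9 + 18 + 11 + 4 + 11
nu = 58

58


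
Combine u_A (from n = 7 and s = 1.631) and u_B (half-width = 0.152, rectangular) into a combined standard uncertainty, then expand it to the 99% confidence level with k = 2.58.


u_A = s / sqrt(n) = 1.631 / sqrt(7) = 0.61646006
u_B = half_width / sqrt(3) = 0.152 / sqrt(3) = 0.087757241
uc = sqrt(u_A^2 + u_B^2) = sqrt(0.61646006^2 + 0.087757241^2) = 0.62267515
U = k * uc = 2.58 * 0.62267515
U = 1.6065

1.6065


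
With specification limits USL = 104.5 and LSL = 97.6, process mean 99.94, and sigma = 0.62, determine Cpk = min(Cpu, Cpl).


Cpu = (USL - mean) / (3*sigma) = (104.5 - 99.94) / (3*0.62) = 2.4516
Cpl = (mean - LSL) / (3*sigma) = (99.94 - 97.6) / (3*0.62) = 1.2581
Cpk = min(Cpu, Cpl) = 1.2581

1.2581


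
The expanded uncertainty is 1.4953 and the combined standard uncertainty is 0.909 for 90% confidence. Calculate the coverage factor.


k = U / uc
k = 1.4953 / 0.909
k = 1.645

1.645


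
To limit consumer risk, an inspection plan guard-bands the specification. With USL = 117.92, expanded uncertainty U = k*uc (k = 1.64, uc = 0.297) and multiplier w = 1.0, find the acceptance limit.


U = k * uc = 1.64 * 0.297 = 0.48708
guard band g = w * U = 1.0 * 0.48708 = 0.48708
AL = USL - g = 117.92 - 0.48708
AL = 117.4329

117.4329


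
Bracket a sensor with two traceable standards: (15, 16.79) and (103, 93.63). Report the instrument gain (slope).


slope = (y2 - y1) / (x2 - x1)
= (93.63 - 16.79) / (103 - 15)
= 76.8400 / 88
= 0.8732

0.8732


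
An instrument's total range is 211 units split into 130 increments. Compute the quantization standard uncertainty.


resolution = range / divisions
resolution = 211 / 130 = 1.6230769
u_res = resolution / (2*sqrt(3))
u_res = 1.6230769 / 3.4641016
u_res = 0.4685

0.4685


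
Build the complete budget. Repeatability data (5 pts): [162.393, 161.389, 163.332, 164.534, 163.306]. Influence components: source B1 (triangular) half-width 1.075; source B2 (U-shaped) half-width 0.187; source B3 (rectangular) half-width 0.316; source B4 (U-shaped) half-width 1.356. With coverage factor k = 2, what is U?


mean = (162.393 + 161.389 + 163.332 + 164.534 + 163.306) / 5 = 162.9908
s = sqrt(sum((x - mean)^2)/(n-1)) = 1.1747726
u_A = s / sqrt(n) = 1.1747726 / sqrt(5) = 0.52537428
u_B1 = 1.075 / sqrt(6) = 0.43886691
u_B2 = 0.187 / sqrt(2) = 0.13222897
u_B3 = 0.316 / sqrt(3) = 0.18244269
u_B4 = 1.356 / sqrt(2) = 0.9588368
uc = sqrt(0.52537428^2 + 0.43886691^2 + 0.13222897^2 + 0.18244269^2 + 0.9588368^2) = 1.1994833
U = k * uc = 2 * 1.1994833
U = 2.3990

2.3990


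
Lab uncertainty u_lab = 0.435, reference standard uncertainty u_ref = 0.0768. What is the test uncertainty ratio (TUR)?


TUR = u_lab / u_ref
= 0.435 / 0.0768
= 5.6641

5.6641


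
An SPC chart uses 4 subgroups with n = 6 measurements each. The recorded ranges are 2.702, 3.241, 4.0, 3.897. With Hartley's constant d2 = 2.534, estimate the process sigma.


R_bar = (2.702 + 3.241 + 4.0 + 3.897) / 4
R_bar = 13.84 / 4 = 3.46
sigma_hat = R_bar / d2 = 3.46 / 2.534 = 1.3654

1.3654


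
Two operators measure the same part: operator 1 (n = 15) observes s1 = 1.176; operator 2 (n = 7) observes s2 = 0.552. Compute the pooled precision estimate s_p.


s_p = sqrt(((n1-1)*s1^2 + (n2-1)*s2^2) / (n1+n2-2))
numerator = (15-1)*1.176^2 + (7-1)*0.552^2 = 19.361664 + 1.828224 = 21.189888
denominator = 15 + 7 - 2 = 20
s_p^2 = 21.189888 / 20 = 1.0594944
s_p = sqrt(1.0594944) = 1.0293

1.0293


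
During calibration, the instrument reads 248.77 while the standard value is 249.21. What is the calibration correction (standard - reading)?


Correction = standard - reading
= 249.21 - 248.77
= 0.4400

0.4400


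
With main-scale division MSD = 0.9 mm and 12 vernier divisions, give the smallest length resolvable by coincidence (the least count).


LC = MSD / n_div
= 0.9 / 12
= 0.0750

0.0750


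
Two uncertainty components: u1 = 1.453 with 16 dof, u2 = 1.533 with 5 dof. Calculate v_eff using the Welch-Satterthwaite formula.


uc = sqrt(u1^2 + u2^2) = sqrt(1.453^2 + 1.533^2) = 2.1121785
v_eff = uc^4 / (u1^4/v1 + u2^4/v2)
= 2.1121785^4 / (1.453^4/16 + 1.533^4/5)
= 19.90318 / 1.3831589
v_eff = 14.3897

14.3897


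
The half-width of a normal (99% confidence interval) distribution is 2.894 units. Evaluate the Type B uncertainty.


u_B = half_width / 2.576
u_B = 2.894 / 2.576
u_B = 1.1234

1.1234


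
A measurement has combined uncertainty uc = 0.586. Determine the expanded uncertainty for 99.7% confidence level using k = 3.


U = k * uc
U = 3 * 0.586
U = 1.7580

1.7580


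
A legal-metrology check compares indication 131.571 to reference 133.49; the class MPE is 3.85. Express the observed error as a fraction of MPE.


e = indication - reference = 131.571 - 133.49 = -1.9190
|e| = 1.9190
ratio = |e| / MPE = 1.9190 / 3.85
ratio = 0.4984

0.4984


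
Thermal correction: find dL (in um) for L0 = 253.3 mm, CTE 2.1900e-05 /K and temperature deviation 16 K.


dL = L * alpha * dT
= 253.3 * 2.1900e-05 * 16
= 0.0887563 mm
dL_um = 0.0887563 * 1000 = 88.7563 um

88.7563


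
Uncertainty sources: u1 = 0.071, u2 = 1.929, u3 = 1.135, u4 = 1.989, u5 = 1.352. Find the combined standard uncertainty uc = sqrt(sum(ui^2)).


uc = sqrt(0.071^2 + 1.929^2 + 1.135^2 + 1.989^2 + 1.352^2)
uc = sqrt(10.798332)
uc = 3.2861

3.2861


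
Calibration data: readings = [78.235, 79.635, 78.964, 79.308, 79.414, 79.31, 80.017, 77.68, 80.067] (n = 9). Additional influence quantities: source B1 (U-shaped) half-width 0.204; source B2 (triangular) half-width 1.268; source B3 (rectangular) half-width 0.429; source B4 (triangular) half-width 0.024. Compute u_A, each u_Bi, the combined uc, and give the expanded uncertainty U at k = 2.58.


mean = (78.235 + 79.635 + 78.964 + 79.308 + 79.414 + 79.31 + 80.017 + 77.68 + 80.067) / 9 = 79.18111111
s = sqrt(sum((x - mean)^2)/(n-1)) = 0.78835849
u_A = s / sqrt(n) = 0.78835849 / sqrt(9) = 0.26278616
u_B1 = 0.204 / sqrt(2) = 0.14424978
u_B2 = 1.268 / sqrt(6) = 0.51765883
u_B3 = 0.429 / sqrt(3) = 0.24768327
u_B4 = 0.024 / sqrt(6) = 0.009797959
uc = sqrt(0.26278616^2 + 0.14424978^2 + 0.51765883^2 + 0.24768327^2 + 0.009797959^2) = 0.64751697
U = k * uc = 2.58 * 0.64751697
U = 1.6706

1.6706


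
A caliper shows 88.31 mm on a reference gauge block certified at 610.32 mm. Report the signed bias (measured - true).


Systematic error = measured - true
= 88.31 - 610.32
= -522.0100

-522.0100


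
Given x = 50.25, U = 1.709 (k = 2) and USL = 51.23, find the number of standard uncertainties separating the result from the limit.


u = U / k = 1.709 / 2 = 0.8545
margin = |USL - x| = |51.23 - 50.25| = 0.98
z = margin / u = 0.98 / 0.8545
z = 1.1469

1.1469


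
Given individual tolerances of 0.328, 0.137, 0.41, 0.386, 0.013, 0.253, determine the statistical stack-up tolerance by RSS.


RSS = sqrt(0.328^2 + 0.137^2 + 0.41^2 + 0.386^2 + 0.013^2 + 0.253^2)
= sqrt(0.507627)
= 0.7125

0.7125


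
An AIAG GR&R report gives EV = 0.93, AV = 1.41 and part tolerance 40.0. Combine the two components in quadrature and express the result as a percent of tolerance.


GRR = sqrt(EV^2 + AV^2) = sqrt(0.93^2 + 1.41^2) = 1.6890826
%GRR = GRR / tol * 100 = 1.6890826 / 40.0 * 100
%GRR = 4.2227

4.2227


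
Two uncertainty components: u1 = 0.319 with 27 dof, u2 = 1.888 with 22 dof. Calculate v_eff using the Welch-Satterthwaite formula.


uc = sqrt(u1^2 + u2^2) = sqrt(0.319^2 + 1.888^2) = 1.9147598
v_eff = uc^4 / (u1^4/v1 + u2^4/v2)
= 1.9147598^4 / (0.319^4/27 + 1.888^4/22)
= 13.441793 / 0.5779278
v_eff = 23.2586

23.2586


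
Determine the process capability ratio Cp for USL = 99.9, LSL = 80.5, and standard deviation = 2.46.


Cp = (USL - LSL) / (6 * sigma)
= (99.9 - 80.5) / (6 * 2.46)
= 19.4000 / 14.7600
= 1.3144

1.3144


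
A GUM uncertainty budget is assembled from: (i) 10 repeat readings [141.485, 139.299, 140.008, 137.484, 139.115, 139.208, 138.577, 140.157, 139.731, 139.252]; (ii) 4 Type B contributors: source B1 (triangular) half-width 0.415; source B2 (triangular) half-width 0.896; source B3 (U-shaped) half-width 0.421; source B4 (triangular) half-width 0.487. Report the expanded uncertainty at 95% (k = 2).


mean = (141.485 + 139.299 + 140.008 + 137.484 + 139.115 + 139.208 + 138.577 + 140.157 + 139.731 + 139.252) / 10 = 139.4316
s = sqrt(sum((x - mean)^2)/(n-1)) = 1.0481779
u_A = s / sqrt(n) = 1.0481779 / sqrt(10) = 0.33146296
u_B1 = 0.415 / sqrt(6) = 0.16942304
u_B2 = 0.896 / sqrt(6) = 0.36579047
u_B3 = 0.421 / sqrt(2) = 0.29769195
u_B4 = 0.487 / sqrt(6) = 0.19881692
uc = sqrt(0.33146296^2 + 0.16942304^2 + 0.36579047^2 + 0.29769195^2 + 0.19881692^2) = 0.63286902
U = k * uc = 2 * 0.63286902
U = 1.2657

1.2657


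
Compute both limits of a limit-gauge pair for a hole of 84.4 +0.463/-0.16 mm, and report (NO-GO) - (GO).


GO = nominal - lower_tol (smallest hole = maximum material condition)
GO = 84.4 - 0.16 = 84.24
NO-GO = nominal + upper_tol (largest hole = least material condition)
NO-GO = 84.4 + 0.463 = 84.863
spread = NO-GO - GO = 84.863 - 84.24 = 0.6230

0.6230


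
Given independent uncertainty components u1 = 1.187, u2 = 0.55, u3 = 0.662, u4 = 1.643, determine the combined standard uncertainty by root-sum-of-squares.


uc = sqrt(1.187^2 + 0.55^2 + 0.662^2 + 1.643^2)
uc = sqrt(4.849162)
uc = 2.2021

2.2021


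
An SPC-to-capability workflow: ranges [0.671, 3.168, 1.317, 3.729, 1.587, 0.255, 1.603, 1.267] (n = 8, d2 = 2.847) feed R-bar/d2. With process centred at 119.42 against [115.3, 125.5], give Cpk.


R_bar = (0.671 + 3.168 + 1.317 + 3.729 + 1.587 + 0.255 + 1.603 + 1.267) / 8 = 1.699625
sigma = R_bar / d2 = 1.699625 / 2.847 = 0.59698806
Cp = (USL - LSL)/(6*sigma) = (125.5 - 115.3)/(6*0.59698806) = 2.8476
Cpu = (125.5 - 119.42)/(3*0.59698806) = 3.3948
Cpl = (119.42 - 115.3)/(3*0.59698806) = 2.3004
Cpk = min(Cpu, Cpl) = 2.3004

2.3004


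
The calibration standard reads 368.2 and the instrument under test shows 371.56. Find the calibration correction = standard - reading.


Correction = standard - reading
= 368.2 - 371.56
= -3.3600

-3.3600


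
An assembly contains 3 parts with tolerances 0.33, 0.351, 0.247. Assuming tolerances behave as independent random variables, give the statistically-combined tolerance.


RSS = sqrt(0.33^2 + 0.351^2 + 0.247^2)
= sqrt(0.29311)
= 0.5414

0.5414


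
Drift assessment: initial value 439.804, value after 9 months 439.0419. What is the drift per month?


rate = (v2 - v1) / months
= (439.0419 - 439.804) / 9
= -0.7621 / 9
= -0.0847

-0.0847


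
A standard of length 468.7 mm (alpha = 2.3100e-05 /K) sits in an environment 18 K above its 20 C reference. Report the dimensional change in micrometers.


dL = L * alpha * dT
= 468.7 * 2.3100e-05 * 18
= 0.1948855 mm
dL_um = 0.1948855 * 1000 = 194.8855 um

194.8855
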